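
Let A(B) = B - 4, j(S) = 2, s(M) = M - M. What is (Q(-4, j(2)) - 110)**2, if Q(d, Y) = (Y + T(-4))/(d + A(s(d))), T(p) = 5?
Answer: 786769/64 ≈ 12293.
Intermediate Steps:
s(M) = 0
A(B) = -4 + B
Q(d, Y) = (5 + Y)/(-4 + d) (Q(d, Y) = (Y + 5)/(d + (-4 + 0)) = (5 + Y)/(d - 4) = (5 + Y)/(-4 + d))
(Q(-4, j(2)) - 110)**2 = ((5 + 2)/(-4 - 4) - 110)**2 = (7/(-8) - 110)**2 = (-1/8*7 - 110)**2 = (-7/8 - 110)**2 = (-887/8)**2 = 786769/64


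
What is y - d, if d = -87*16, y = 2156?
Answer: 3548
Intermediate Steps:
d = -1392
y - d = 2156 - 1*(-1392) = 2156 + 1392 = 3548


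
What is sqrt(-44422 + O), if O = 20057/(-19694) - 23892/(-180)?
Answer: I*sqrt(3865083325874610)/295410 ≈ 210.45*I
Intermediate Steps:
O = 38909899/295410 (O = 20057*(-1/19694) - 23892*(-1/180) = -20057/19694 + 1991/15 = 38909899/295410 ≈ 131.71)
sqrt(-44422 + O) = sqrt(-44422 + 38909899/295410) = sqrt(-13083793121/295410) = I*sqrt(3865083325874610)/295410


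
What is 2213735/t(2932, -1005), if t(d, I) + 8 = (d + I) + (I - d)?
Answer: -2213735/2018 ≈ -1097.0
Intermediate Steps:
t(d, I) = -8 + 2*I (t(d, I) = -8 + ((d + I) + (I - d)) = -8 + ((I + d) + (I - d)) = -8 + 2*I)
2213735/t(2932, -1005) = 2213735/(-8 + 2*(-1005)) = 2213735/(-8 - 2010) = 2213735/(-2018) = 2213735*(-1/2018) = -2213735/2018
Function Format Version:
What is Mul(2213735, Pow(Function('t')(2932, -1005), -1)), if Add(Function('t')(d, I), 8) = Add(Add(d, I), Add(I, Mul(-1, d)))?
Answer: Rational(-2213735, 2018) ≈ -1097.0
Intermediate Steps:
Function('t')(d, I) = Add(-8, Mul(2, I)) (Function('t')(d, I) = Add(-8, Add(Add(d, I), Add(I, Mul(-1, d)))) = Add(-8, Add(Add(I, d), Add(I, Mul(-1, d)))) = Add(-8, Mul(2, I)))
Mul(2213735, Pow(Function('t')(2932, -1005), -1)) = Mul(2213735, Pow(Add(-8, Mul(2, -1005)), -1)) = Mul(2213735, Pow(Add(-8, -2010), -1)) = Mul(2213735, Pow(-2018, -1)) = Mul(2213735, Rational(-1, 2018)) = Rational(-2213735, 2018)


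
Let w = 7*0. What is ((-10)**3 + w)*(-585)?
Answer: 585000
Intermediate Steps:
w = 0
((-10)**3 + w)*(-585) = ((-10)**3 + 0)*(-585) = (-1000 + 0)*(-585) = -1000*(-585) = 585000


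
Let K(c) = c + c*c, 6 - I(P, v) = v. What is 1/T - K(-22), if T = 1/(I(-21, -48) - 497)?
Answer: -905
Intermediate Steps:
I(P, v) = 6 - v
K(c) = c + c²
T = -1/443 (T = 1/((6 - 1*(-48)) - 497) = 1/((6 + 48) - 497) = 1/(54 - 497) = 1/(-443) = -1/443 ≈ -0.0022573)
1/T - K(-22) = 1/(-1/443) - (-22)*(1 - 22) = -443 - (-22)*(-21) = -443 - 1*462 = -443 - 462 = -905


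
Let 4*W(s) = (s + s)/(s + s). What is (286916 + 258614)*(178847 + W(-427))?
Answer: 195133080585/2 ≈ 9.7567e+10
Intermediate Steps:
W(s) = ¼ (W(s) = ((s + s)/(s + s))/4 = ((2*s)/((2*s)))/4 = ((2*s)*(1/(2*s)))/4 = (¼)*1 = ¼)
(286916 + 258614)*(178847 + W(-427)) = (286916 + 258614)*(178847 + ¼) = 545530*(715389/4) = 195133080585/2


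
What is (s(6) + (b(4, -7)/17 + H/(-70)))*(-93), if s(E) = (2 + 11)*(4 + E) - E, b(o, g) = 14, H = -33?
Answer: -13866393/1190 ≈ -11652.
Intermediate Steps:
s(E) = 52 + 12*E (s(E) = 13*(4 + E) - E = (52 + 13*E) - E = 52 + 12*E)
(s(6) + (b(4, -7)/17 + H/(-70)))*(-93) = ((52 + 12*6) + (14/17 - 33/(-70)))*(-93) = ((52 + 72) + (14*(1/17) - 33*(-1/70)))*(-93) = (124 + (14/17 + 33/70))*(-93) = (124 + 1541/1190)*(-93) = (149101/1190)*(-93) = -13866393/1190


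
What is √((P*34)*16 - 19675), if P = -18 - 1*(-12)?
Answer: I*√22939 ≈ 151.46*I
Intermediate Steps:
P = -6 (P = -18 + 12 = -6)
√((P*34)*16 - 19675) = √(-6*34*16 - 19675) = √(-204*16 - 19675) = √(-3264 - 19675) = √(-22939) = I*√22939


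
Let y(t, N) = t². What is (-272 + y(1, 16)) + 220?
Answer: -51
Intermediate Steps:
(-272 + y(1, 16)) + 220 = (-272 + 1²) + 220 = (-272 + 1) + 220 = -271 + 220 = -51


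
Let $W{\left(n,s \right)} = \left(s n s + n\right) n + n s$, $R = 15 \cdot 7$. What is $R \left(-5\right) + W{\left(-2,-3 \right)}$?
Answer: $-479$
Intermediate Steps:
$R = 105$
$W{\left(n,s \right)} = n s + n \left(n + n s^{2}\right)$ ($W{\left(n,s \right)} = \left(n s s + n\right) n + n s = \left(n s^{2} + n\right) n + n s = \left(n + n s^{2}\right) n + n s = n \left(n + n s^{2}\right) + n s = n s + n \left(n + n s^{2}\right)$)
$R \left(-5\right) + W{\left(-2,-3 \right)} = 105 \left(-5\right) - 2 \left(-2 - 3 - 2 \left(-3\right)^{2}\right) = -525 - 2 \left(-2 - 3 - 18\right) = -525 - -46 = -525 + 46 = -479$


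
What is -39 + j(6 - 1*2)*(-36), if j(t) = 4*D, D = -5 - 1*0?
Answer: 681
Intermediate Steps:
D = -5 (D = -5 + 0 = -5)
j(t) = -20 (j(t) = 4*(-5) = -20)
-39 + j(6 - 1*2)*(-36) = -39 - 20*(-36) = -39 + 720 = 681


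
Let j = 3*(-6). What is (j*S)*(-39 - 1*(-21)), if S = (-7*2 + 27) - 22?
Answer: -2916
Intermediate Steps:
j = -18
S = -9 (S = (-14 + 27) - 22 = 13 - 22 = -9)
(j*S)*(-39 - 1*(-21)) = (-18*(-9))*(-39 - 1*(-21)) = 162*(-39 + 21) = 162*(-18) = -2916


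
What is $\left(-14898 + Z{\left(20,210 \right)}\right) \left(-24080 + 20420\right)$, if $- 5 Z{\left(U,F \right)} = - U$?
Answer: $54512040$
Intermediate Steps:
$Z{\left(U,F \right)} = \frac{U}{5}$ ($Z{\left(U,F \right)} = - \frac{\left(-1\right) U}{5} = \frac{U}{5}$)
$\left(-14898 + Z{\left(20,210 \right)}\right) \left(-24080 + 20420\right) = \left(-14898 + \frac{1}{5} \cdot 20\right) \left(-24080 + 20420\right) = \left(-14898 + 4\right) \left(-3660\right) = \left(-14894\right) \left(-3660\right) = 54512040$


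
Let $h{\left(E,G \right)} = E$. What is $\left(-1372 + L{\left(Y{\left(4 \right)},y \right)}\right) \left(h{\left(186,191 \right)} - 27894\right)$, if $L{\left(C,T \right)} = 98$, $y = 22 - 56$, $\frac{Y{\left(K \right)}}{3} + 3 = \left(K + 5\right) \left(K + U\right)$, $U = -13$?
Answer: $35299992$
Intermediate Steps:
$Y{\left(K \right)} = -9 + 3 \left(-13 + K\right) \left(5 + K\right)$ ($Y{\left(K \right)} = -9 + 3 \left(K + 5\right) \left(K - 13\right) = -9 + 3 \left(5 + K\right) \left(-13 + K\right) = -9 + 3 \left(-13 + K\right) \left(5 + K\right)$)
$y = -34$
$\left(-1372 + L{\left(Y{\left(4 \right)},y \right)}\right) \left(h{\left(186,191 \right)} - 27894\right) = \left(-1372 + 98\right) \left(186 - 27894\right) = \left(-1274\right) \left(-27708\right) = 35299992$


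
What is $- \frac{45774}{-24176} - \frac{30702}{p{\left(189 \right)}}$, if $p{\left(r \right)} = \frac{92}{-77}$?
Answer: $\frac{7144697589}{278024} \approx 25698.0$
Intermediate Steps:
$p{\left(r \right)} = - \frac{92}{77}$ ($p{\left(r \right)} = 92 \left(- \frac{1}{77}\right) = - \frac{92}{77}$)
$- \frac{45774}{-24176} - \frac{30702}{p{\left(189 \right)}} = - \frac{45774}{-24176} - \frac{30702}{- \frac{92}{77}} = \left(-45774\right) \left(- \frac{1}{24176}\right) - - \frac{1182027}{46} = \frac{22887}{12088} + \frac{1182027}{46} = \frac{7144697589}{278024}$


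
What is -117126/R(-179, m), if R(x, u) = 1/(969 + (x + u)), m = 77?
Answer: -101548242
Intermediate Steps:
R(x, u) = 1/(969 + u + x) (R(x, u) = 1/(969 + (u + x)) = 1/(969 + u + x))
-117126/R(-179, m) = -117126/(1/(969 + 77 - 179)) = -117126/(1/867) = -117126/1/867 = -117126*867 = -101548242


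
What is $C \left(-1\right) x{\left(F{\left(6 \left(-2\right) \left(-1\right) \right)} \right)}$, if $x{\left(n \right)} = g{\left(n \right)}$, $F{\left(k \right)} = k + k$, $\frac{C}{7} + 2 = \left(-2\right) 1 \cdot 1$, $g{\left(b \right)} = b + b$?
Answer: $1344$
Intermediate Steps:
$g{\left(b \right)} = 2 b$
$C = -28$ ($C = -14 + 7 \left(-2\right) 1 \cdot 1 = -14 + 7 \left(\left(-2\right) 1\right) = -14 + 7 \left(-2\right) = -14 - 14 = -28$)
$F{\left(k \right)} = 2 k$
$x{\left(n \right)} = 2 n$
$C \left(-1\right) x{\left(F{\left(6 \left(-2\right) \left(-1\right) \right)} \right)} = \left(-28\right) \left(-1\right) 2 \cdot 2 \cdot 6 \left(-2\right) \left(-1\right) = 28 \cdot 2 \cdot 2 \left(\left(-12\right) \left(-1\right)\right) = 28 \cdot 2 \cdot 2 \cdot 12 = 28 \cdot 2 \cdot 24 = 28 \cdot 48 = 1344$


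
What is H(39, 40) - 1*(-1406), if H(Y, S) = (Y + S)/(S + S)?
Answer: 112559/80 ≈ 1407.0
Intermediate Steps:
H(Y, S) = (S + Y)/(2*S) (H(Y, S) = (S + Y)/((2*S)) = (S + Y)*(1/(2*S)) = (S + Y)/(2*S))
H(39, 40) - 1*(-1406) = (½)*(40 + 39)/40 - 1*(-1406) = (½)*(1/40)*79 + 1406 = 79/80 + 1406 = 112559/80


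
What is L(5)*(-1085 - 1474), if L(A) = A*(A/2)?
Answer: -63975/2 ≈ -31988.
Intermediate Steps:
L(A) = A²/2 (L(A) = A*(A*(½)) = A*(A/2) = A²/2)
L(5)*(-1085 - 1474) = ((½)*5²)*(-1085 - 1474) = ((½)*25)*(-2559) = (25/2)*(-2559) = -63975/2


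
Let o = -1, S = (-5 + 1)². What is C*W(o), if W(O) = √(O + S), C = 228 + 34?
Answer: 262*√15 ≈ 1014.7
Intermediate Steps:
S = 16 (S = (-4)² = 16)
C = 262
W(O) = √(16 + O) (W(O) = √(O + 16) = √(16 + O))
C*W(o) = 262*√(16 - 1) = 262*√15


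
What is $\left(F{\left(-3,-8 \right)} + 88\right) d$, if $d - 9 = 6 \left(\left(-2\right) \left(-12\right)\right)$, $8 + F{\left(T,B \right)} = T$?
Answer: $11781$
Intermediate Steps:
$F{\left(T,B \right)} = -8 + T$
$d = 153$ ($d = 9 + 6 \left(\left(-2\right) \left(-12\right)\right) = 9 + 6 \cdot 24 = 9 + 144 = 153$)
$\left(F{\left(-3,-8 \right)} + 88\right) d = \left(\left(-8 - 3\right) + 88\right) 153 = \left(-11 + 88\right) 153 = 77 \cdot 153 = 11781$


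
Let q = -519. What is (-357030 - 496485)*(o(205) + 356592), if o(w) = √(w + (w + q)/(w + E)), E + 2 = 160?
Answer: -304356620880 - 284505*√222303/11 ≈ -3.0437e+11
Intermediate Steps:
E = 158 (E = -2 + 160 = 158)
o(w) = √(w + (-519 + w)/(158 + w)) (o(w) = √(w + (w - 519)/(w + 158)) = √(w + (-519 + w)/(158 + w)))
(-357030 - 496485)*(o(205) + 356592) = (-357030 - 496485)*(√((-519 + 205 + 205*(158 + 205))/(158 + 205)) + 356592) = -853515*(√((-519 + 205 + 205*363)/363) + 356592) = -853515*(√((-519 + 205 + 74415)/363) + 356592) = -853515*(√((1/363)*74101) + 356592) = -853515*(√(74101/363) + 356592) = -853515*(√222303/33 + 356592) = -853515*(356592 + √222303/33) = -304356620880 - 284505*√222303/11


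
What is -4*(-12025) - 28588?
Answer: 19512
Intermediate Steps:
-4*(-12025) - 28588 = 48100 - 28588 = 19512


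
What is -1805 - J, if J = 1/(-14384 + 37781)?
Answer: -42231586/23397 ≈ -1805.0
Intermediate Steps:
J = 1/23397 ≈ 4.2741e-5
-1805 - J = -1805 - 1*1/23397 = -1805 - 1/23397 = -42231586/23397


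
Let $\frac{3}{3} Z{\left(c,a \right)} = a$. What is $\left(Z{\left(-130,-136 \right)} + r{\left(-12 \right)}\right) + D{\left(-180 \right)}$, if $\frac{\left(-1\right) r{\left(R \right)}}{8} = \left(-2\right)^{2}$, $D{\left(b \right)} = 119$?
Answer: $-49$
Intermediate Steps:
$r{\left(R \right)} = -32$ ($r{\left(R \right)} = - 8 \left(-2\right)^{2} = \left(-8\right) 4 = -32$)
$Z{\left(c,a \right)} = a$
$\left(Z{\left(-130,-136 \right)} + r{\left(-12 \right)}\right) + D{\left(-180 \right)} = \left(-136 - 32\right) + 119 = -168 + 119 = -49$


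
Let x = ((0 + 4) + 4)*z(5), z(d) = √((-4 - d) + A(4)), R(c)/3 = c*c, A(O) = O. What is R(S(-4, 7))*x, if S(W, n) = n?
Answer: 1176*I*√5 ≈ 2629.6*I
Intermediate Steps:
R(c) = 3*c² (R(c) = 3*(c*c) = 3*c²)
z(d) = √(-d) (z(d) = √((-4 - d) + 4) = √(-d))
x = 8*I*√5 (x = ((0 + 4) + 4)*√(-1*5) = (4 + 4)*√(-5) = 8*(I*√5) = 8*I*√5 ≈ 17.889*I)
R(S(-4, 7))*x = (3*7²)*(8*I*√5) = (3*49)*(8*I*√5) = 147*(8*I*√5) = 1176*I*√5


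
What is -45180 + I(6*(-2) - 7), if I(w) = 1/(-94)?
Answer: -4246921/94 ≈ -45180.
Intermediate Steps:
I(w) = -1/94
-45180 + I(6*(-2) - 7) = -45180 - 1/94 = -4246921/94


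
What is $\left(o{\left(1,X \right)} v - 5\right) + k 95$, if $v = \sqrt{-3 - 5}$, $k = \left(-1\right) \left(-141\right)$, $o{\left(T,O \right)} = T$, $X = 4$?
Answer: $13390 + 2 i \sqrt{2} \approx 13390.0 + 2.8284 i$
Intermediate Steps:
$k = 141$
$v = 2 i \sqrt{2}$ ($v = \sqrt{-8} = 2 i \sqrt{2} \approx 2.8284 i$)
$\left(o{\left(1,X \right)} v - 5\right) + k 95 = \left(1 \cdot 2 i \sqrt{2} - 5\right) + 141 \cdot 95 = \left(2 i \sqrt{2} - 5\right) + 13395 = \left(-5 + 2 i \sqrt{2}\right) + 13395 = 13390 + 2 i \sqrt{2}$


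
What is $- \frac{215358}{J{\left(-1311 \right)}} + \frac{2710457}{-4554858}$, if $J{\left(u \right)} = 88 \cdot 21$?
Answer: $- \frac{1067028175}{9109716} \approx -117.13$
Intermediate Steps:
$J{\left(u \right)} = 1848$
$- \frac{215358}{J{\left(-1311 \right)}} + \frac{2710457}{-4554858} = - \frac{215358}{1848} + \frac{2710457}{-4554858} = \left(-215358\right) \frac{1}{1848} + 2710457 \left(- \frac{1}{4554858}\right) = - \frac{3263}{28} - \frac{2710457}{4554858} = - \frac{1067028175}{9109716}$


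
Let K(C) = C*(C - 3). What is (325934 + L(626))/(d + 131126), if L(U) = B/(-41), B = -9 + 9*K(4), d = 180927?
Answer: 13363267/12794173 ≈ 1.0445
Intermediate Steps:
K(C) = C*(-3 + C)
B = 27 (B = -9 + 9*(4*(-3 + 4)) = -9 + 9*(4*1) = -9 + 9*4 = -9 + 36 = 27)
L(U) = -27/41 (L(U) = 27/(-41) = 27*(-1/41) = -27/41)
(325934 + L(626))/(d + 131126) = (325934 - 27/41)/(180927 + 131126) = (13363267/41)/312053 = (13363267/41)*(1/312053) = 13363267/12794173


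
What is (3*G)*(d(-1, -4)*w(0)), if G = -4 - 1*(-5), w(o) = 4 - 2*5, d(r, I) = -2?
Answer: 36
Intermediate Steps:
w(o) = -6 (w(o) = 4 - 10 = -6)
G = 1 (G = -4 + 5 = 1)
(3*G)*(d(-1, -4)*w(0)) = (3*1)*(-2*(-6)) = 3*12 = 36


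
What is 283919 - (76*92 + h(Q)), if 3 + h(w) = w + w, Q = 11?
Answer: 276908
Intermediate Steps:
h(w) = -3 + 2*w (h(w) = -3 + (w + w) = -3 + 2*w)
283919 - (76*92 + h(Q)) = 283919 - (76*92 + (-3 + 2*11)) = 283919 - (6992 + (-3 + 22)) = 283919 - (6992 + 19) = 283919 - 1*7011 = 283919 - 7011 = 276908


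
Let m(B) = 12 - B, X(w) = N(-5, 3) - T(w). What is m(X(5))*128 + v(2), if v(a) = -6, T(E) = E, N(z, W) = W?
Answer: 1786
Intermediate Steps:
X(w) = 3 - w
m(X(5))*128 + v(2) = (12 - (3 - 1*5))*128 - 6 = (12 - (3 - 5))*128 - 6 = (12 - 1*(-2))*128 - 6 = (12 + 2)*128 - 6 = 14*128 - 6 = 1792 - 6 = 1786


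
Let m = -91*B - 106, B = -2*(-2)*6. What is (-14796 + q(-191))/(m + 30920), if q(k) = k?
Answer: -2141/4090 ≈ -0.52347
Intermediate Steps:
B = 24 (B = 4*6 = 24)
m = -2290 (m = -91*24 - 106 = -2184 - 106 = -2290)
(-14796 + q(-191))/(m + 30920) = (-14796 - 191)/(-2290 + 30920) = -14987/28630 = -14987*1/28630 = -2141/4090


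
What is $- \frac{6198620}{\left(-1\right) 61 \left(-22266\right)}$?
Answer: $- \frac{3099310}{679113} \approx -4.5638$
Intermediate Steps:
$- \frac{6198620}{\left(-1\right) 61 \left(-22266\right)} = - \frac{6198620}{\left(-1\right) \left(-1358226\right)} = - \frac{6198620}{1358226} = \left(-6198620\right) \frac{1}{1358226} = - \frac{3099310}{679113}$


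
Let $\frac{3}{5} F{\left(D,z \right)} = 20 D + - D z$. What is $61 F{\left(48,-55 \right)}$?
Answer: $366000$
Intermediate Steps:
$F{\left(D,z \right)} = \frac{100 D}{3} - \frac{5 D z}{3}$ ($F{\left(D,z \right)} = \frac{5 \left(20 D + - D z\right)}{3} = \frac{5 \left(20 D - D z\right)}{3} = \frac{100 D}{3} - \frac{5 D z}{3}$)
$61 F{\left(48,-55 \right)} = 61 \cdot \frac{5}{3} \cdot 48 \left(20 - -55\right) = 61 \cdot \frac{5}{3} \cdot 48 \left(20 + 55\right) = 61 \cdot \frac{5}{3} \cdot 48 \cdot 75 = 61 \cdot 6000 = 366000$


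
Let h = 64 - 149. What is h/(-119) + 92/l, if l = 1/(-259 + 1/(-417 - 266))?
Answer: -113918897/4781 ≈ -23827.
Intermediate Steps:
l = -683/176898 (l = 1/(-259 + 1/(-683)) = 1/(-259 - 1/683) = 1/(-176898/683) = -683/176898 ≈ -0.0038610)
h = -85
h/(-119) + 92/l = -85/(-119) + 92/(-683/176898) = -85*(-1/119) + 92*(-176898/683) = 5/7 - 16274616/683 = -113918897/4781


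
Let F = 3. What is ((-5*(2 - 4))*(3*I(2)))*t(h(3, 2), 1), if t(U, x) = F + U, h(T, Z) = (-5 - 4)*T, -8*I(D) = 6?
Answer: 540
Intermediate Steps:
I(D) = -3/4 (I(D) = -1/8*6 = -3/4)
h(T, Z) = -9*T
t(U, x) = 3 + U
((-5*(2 - 4))*(3*I(2)))*t(h(3, 2), 1) = ((-5*(2 - 4))*(3*(-3/4)))*(3 - 9*3) = (-5*(-2)*(-9/4))*(3 - 27) = (10*(-9/4))*(-24) = -45/2*(-24) = 540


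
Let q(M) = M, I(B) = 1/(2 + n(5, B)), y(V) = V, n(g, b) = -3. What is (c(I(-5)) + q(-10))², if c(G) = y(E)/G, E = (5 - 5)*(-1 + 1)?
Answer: 100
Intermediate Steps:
E = 0 (E = 0*0 = 0)
I(B) = -1 (I(B) = 1/(2 - 3) = 1/(-1) = -1)
c(G) = 0 (c(G) = 0/G = 0)
(c(I(-5)) + q(-10))² = (0 - 10)² = (-10)² = 100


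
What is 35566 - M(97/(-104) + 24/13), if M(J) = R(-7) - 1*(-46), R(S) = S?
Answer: 35527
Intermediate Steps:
M(J) = 39 (M(J) = -7 - 1*(-46) = -7 + 46 = 39)
35566 - M(97/(-104) + 24/13) = 35566 - 1*39 = 35566 - 39 = 35527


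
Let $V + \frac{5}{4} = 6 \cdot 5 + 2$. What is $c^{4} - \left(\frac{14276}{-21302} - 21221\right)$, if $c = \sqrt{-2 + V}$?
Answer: $\frac{3757371619}{170416} \approx 22048.0$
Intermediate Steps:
$V = \frac{123}{4}$ ($V = - \frac{5}{4} + \left(6 \cdot 5 + 2\right) = - \frac{5}{4} + \left(30 + 2\right) = - \frac{5}{4} + 32 = \frac{123}{4} \approx 30.75$)
$c = \frac{\sqrt{115}}{2}$ ($c = \sqrt{-2 + \frac{123}{4}} = \sqrt{\frac{115}{4}} = \frac{\sqrt{115}}{2} \approx 5.3619$)
$c^{4} - \left(\frac{14276}{-21302} - 21221\right) = \left(\frac{\sqrt{115}}{2}\right)^{4} - \left(\frac{14276}{-21302} - 21221\right) = \frac{13225}{16} - \left(14276 \left(- \frac{1}{21302}\right) - 21221\right) = \frac{13225}{16} - \left(- \frac{7138}{10651} - 21221\right) = \frac{13225}{16} - - \frac{226032009}{10651} = \frac{13225}{16} + \frac{226032009}{10651} = \frac{3757371619}{170416}$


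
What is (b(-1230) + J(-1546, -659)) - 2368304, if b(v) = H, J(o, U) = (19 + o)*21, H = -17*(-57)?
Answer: -2399402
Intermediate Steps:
H = 969
J(o, U) = 399 + 21*o
b(v) = 969
(b(-1230) + J(-1546, -659)) - 2368304 = (969 + (399 + 21*(-1546))) - 2368304 = (969 + (399 - 32466)) - 2368304 = (969 - 32067) - 2368304 = -31098 - 2368304 = -2399402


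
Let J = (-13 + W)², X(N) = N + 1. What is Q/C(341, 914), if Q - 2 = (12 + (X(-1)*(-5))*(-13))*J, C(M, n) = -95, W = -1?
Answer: -2354/95 ≈ -24.779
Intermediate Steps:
X(N) = 1 + N
J = 196 (J = (-13 - 1)² = (-14)² = 196)
Q = 2354 (Q = 2 + (12 + ((1 - 1)*(-5))*(-13))*196 = 2 + (12 + (0*(-5))*(-13))*196 = 2 + (12 + 0*(-13))*196 = 2 + (12 + 0)*196 = 2 + 12*196 = 2 + 2352 = 2354)
Q/C(341, 914) = 2354/(-95) = 2354*(-1/95) = -2354/95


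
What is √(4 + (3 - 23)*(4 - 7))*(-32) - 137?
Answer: -393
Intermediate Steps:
√(4 + (3 - 23)*(4 - 7))*(-32) - 137 = √(4 - 20*(-3))*(-32) - 137 = √(4 + 60)*(-32) - 137 = √64*(-32) - 137 = 8*(-32) - 137 = -256 - 137 = -393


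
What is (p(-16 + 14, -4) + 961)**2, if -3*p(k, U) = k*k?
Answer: 8288641/9 ≈ 9.2096e+5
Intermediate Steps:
p(k, U) = -k**2/3 (p(k, U) = -k*k/3 = -k**2/3)
(p(-16 + 14, -4) + 961)**2 = (-(-16 + 14)**2/3 + 961)**2 = (-1/3*(-2)**2 + 961)**2 = (-1/3*4 + 961)**2 = (-4/3 + 961)**2 = (2879/3)**2 = 8288641/9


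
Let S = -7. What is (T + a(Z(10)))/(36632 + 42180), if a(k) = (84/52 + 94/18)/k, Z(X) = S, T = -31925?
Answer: -26147375/64547028 ≈ -0.40509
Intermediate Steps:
Z(X) = -7
a(k) = 800/(117*k) (a(k) = (84*(1/52) + 94*(1/18))/k = (21/13 + 47/9)/k = 800/(117*k))
(T + a(Z(10)))/(36632 + 42180) = (-31925 + (800/117)/(-7))/(36632 + 42180) = (-31925 + (800/117)*(-⅐))/78812 = (-31925 - 800/819)*(1/78812) = -26147375/819*1/78812 = -26147375/64547028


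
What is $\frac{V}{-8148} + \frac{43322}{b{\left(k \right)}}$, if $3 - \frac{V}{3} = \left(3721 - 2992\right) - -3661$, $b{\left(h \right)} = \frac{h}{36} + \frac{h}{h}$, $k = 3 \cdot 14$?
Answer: $\frac{706032343}{35308} \approx 19996.0$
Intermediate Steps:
$k = 42$
$b{\left(h \right)} = 1 + \frac{h}{36}$ ($b{\left(h \right)} = h \frac{1}{36} + 1 = \frac{h}{36} + 1 = 1 + \frac{h}{36}$)
$V = -13161$ ($V = 9 - 3 \left(\left(3721 - 2992\right) - -3661\right) = 9 - 3 \left(729 + 3661\right) = 9 - 13170 = -13161$)
$\frac{V}{-8148} + \frac{43322}{b{\left(k \right)}} = - \frac{13161}{-8148} + \frac{43322}{1 + \frac{1}{36} \cdot 42} = \left(-13161\right) \left(- \frac{1}{8148}\right) + \frac{43322}{1 + \frac{7}{6}} = \frac{4387}{2716} + \frac{43322}{\frac{13}{6}} = \frac{4387}{2716} + 43322 \cdot \frac{6}{13} = \frac{4387}{2716} + \frac{259932}{13} = \frac{706032343}{35308}$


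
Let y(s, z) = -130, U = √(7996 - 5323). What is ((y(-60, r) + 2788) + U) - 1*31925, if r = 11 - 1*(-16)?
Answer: -29267 + 9*√33 ≈ -29215.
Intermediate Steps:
U = 9*√33 (U = √2673 = 9*√33 ≈ 51.701)
r = 27 (r = 11 + 16 = 27)
((y(-60, r) + 2788) + U) - 1*31925 = ((-130 + 2788) + 9*√33) - 1*31925 = (2658 + 9*√33) - 31925 = -29267 + 9*√33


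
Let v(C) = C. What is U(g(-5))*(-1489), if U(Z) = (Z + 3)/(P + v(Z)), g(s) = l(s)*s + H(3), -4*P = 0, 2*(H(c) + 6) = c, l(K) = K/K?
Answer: -19357/19 ≈ -1018.8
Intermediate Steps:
l(K) = 1
H(c) = -6 + c/2
P = 0 (P = -¼*0 = 0)
g(s) = -9/2 + s (g(s) = 1*s + (-6 + (½)*3) = s + (-6 + 3/2) = s - 9/2 = -9/2 + s)
U(Z) = (3 + Z)/Z (U(Z) = (Z + 3)/(0 + Z) = (3 + Z)/Z)
U(g(-5))*(-1489) = ((3 + (-9/2 - 5))/(-9/2 - 5))*(-1489) = ((3 - 19/2)/(-19/2))*(-1489) = -2/19*(-13/2)*(-1489) = (13/19)*(-1489) = -19357/19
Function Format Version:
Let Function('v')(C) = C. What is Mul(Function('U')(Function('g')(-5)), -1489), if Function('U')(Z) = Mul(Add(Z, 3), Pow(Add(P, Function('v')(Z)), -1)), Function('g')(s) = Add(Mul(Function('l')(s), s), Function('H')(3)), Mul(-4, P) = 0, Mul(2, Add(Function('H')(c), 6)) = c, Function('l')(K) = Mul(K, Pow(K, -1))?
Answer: Rational(-19357, 19) ≈ -1018.8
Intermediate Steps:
Function('l')(K) = 1
Function('H')(c) = Add(-6, Mul(Rational(1, 2), c))
P = 0 (P = Mul(Rational(-1, 4), 0) = 0)
Function('g')(s) = Add(Rational(-9, 2), s) (Function('g')(s) = Add(Mul(1, s), Add(-6, Mul(Rational(1, 2), 3))) = Add(s, Add(-6, Rational(3, 2))) = Add(s, Rational(-9, 2)) = Add(Rational(-9, 2), s))
Function('U')(Z) = Mul(Pow(Z, -1), Add(3, Z)) (Function('U')(Z) = Mul(Add(Z, 3), Pow(Add(0, Z), -1)) = Mul(Add(3, Z), Pow(Z, -1)) = Mul(Pow(Z, -1), Add(3, Z)))
Mul(Function('U')(Function('g')(-5)), -1489) = Mul(Mul(Pow(Add(Rational(-9, 2), -5), -1), Add(3, Add(Rational(-9, 2), -5))), -1489) = Mul(Mul(Pow(Rational(-19, 2), -1), Add(3, Rational(-19, 2))), -1489) = Mul(Mul(Rational(-2, 19), Rational(-13, 2)), -1489) = Mul(Rational(13, 19), -1489) = Rational(-19357, 19)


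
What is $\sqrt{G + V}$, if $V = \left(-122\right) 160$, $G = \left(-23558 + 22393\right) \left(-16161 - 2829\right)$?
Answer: $\sqrt{22103830} \approx 4701.5$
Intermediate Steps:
$G = 22123350$ ($G = \left(-1165\right) \left(-18990\right) = 22123350$)
$V = -19520$
$\sqrt{G + V} = \sqrt{22123350 - 19520} = \sqrt{22103830}$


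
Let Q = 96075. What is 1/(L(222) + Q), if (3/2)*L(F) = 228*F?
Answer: 1/129819 ≈ 7.7030e-6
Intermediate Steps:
L(F) = 152*F (L(F) = 2*(228*F)/3 = 152*F)
1/(L(222) + Q) = 1/(152*222 + 96075) = 1/(33744 + 96075) = 1/129819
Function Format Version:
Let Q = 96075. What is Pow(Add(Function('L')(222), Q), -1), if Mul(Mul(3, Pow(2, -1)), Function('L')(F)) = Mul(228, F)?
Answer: Rational(1, 129819) ≈ 7.7030e-6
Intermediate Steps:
Function('L')(F) = Mul(152, F) (Function('L')(F) = Mul(Rational(2, 3), Mul(228, F)) = Mul(152, F))
Pow(Add(Function('L')(222), Q), -1) = Pow(Add(Mul(152, 222), 96075), -1) = Pow(Add(33744, 96075), -1) = Pow(129819, -1) = Rational(1, 129819)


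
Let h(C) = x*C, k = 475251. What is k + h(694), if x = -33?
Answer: 452349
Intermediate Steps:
h(C) = -33*C
k + h(694) = 475251 - 33*694 = 475251 - 22902 = 452349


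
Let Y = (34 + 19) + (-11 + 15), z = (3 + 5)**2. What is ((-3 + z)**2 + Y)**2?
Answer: 14273284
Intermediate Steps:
z = 64 (z = 8**2 = 64)
Y = 57 (Y = 53 + 4 = 57)
((-3 + z)**2 + Y)**2 = ((-3 + 64)**2 + 57)**2 = (61**2 + 57)**2 = (3721 + 57)**2 = 3778**2 = 14273284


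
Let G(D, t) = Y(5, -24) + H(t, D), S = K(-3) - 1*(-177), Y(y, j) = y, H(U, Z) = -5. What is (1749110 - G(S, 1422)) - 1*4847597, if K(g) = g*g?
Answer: -3098487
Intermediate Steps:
K(g) = g²
S = 186 (S = (-3)² - 1*(-177) = 9 + 177 = 186)
G(D, t) = 0 (G(D, t) = 5 - 5 = 0)
(1749110 - G(S, 1422)) - 1*4847597 = (1749110 - 1*0) - 1*4847597 = (1749110 + 0) - 4847597 = 1749110 - 4847597 = -3098487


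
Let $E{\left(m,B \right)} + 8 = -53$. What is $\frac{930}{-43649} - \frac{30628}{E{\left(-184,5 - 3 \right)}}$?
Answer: $\frac{1336824842}{2662589} \approx 502.08$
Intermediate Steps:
$E{\left(m,B \right)} = -61$ ($E{\left(m,B \right)} = -8 - 53 = -61$)
$\frac{930}{-43649} - \frac{30628}{E{\left(-184,5 - 3 \right)}} = \frac{930}{-43649} - \frac{30628}{-61} = 930 \left(- \frac{1}{43649}\right) - - \frac{30628}{61} = - \frac{930}{43649} + \frac{30628}{61} = \frac{1336824842}{2662589}$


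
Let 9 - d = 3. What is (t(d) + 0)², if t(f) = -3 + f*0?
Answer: 9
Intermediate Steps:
d = 6 (d = 9 - 1*3 = 9 - 3 = 6)
t(f) = -3 (t(f) = -3 + 0 = -3)
(t(d) + 0)² = (-3 + 0)² = (-3)² = 9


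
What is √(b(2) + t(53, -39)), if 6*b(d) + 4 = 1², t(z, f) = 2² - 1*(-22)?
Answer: √102/2 ≈ 5.0498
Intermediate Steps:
t(z, f) = 26 (t(z, f) = 4 + 22 = 26)
b(d) = -½ (b(d) = -⅔ + (⅙)*1² = -⅔ + (⅙)*1 = -⅔ + ⅙ = -½)
√(b(2) + t(53, -39)) = √(-½ + 26) = √(51/2) = √102/2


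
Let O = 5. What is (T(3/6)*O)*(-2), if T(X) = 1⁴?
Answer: -10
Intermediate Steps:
T(X) = 1
(T(3/6)*O)*(-2) = (1*5)*(-2) = 5*(-2) = -10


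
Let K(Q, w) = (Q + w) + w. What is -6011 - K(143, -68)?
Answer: -6018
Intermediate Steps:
K(Q, w) = Q + 2*w
-6011 - K(143, -68) = -6011 - (143 + 2*(-68)) = -6011 - (143 - 136) = -6011 - 1*7 = -6011 - 7 = -6018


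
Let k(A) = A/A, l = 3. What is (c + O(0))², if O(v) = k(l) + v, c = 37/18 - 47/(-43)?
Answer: 10310521/599076 ≈ 17.211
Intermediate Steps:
k(A) = 1
c = 2437/774 (c = 37*(1/18) - 47*(-1/43) = 37/18 + 47/43 = 2437/774 ≈ 3.1486)
O(v) = 1 + v
(c + O(0))² = (2437/774 + (1 + 0))² = (2437/774 + 1)² = (3211/774)² = 10310521/599076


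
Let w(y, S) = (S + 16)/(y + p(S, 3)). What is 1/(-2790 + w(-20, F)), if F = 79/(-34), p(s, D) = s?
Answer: -253/706025 ≈ -0.00035834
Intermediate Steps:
F = -79/34 (F = 79*(-1/34) = -79/34 ≈ -2.3235)
w(y, S) = (16 + S)/(S + y) (w(y, S) = (S + 16)/(y + S) = (16 + S)/(S + y))
1/(-2790 + w(-20, F)) = 1/(-2790 + (16 - 79/34)/(-79/34 - 20)) = 1/(-2790 + (465/34)/(-759/34)) = 1/(-2790 - 34/759*465/34) = 1/(-2790 - 155/253) = 1/(-706025/253) = -253/706025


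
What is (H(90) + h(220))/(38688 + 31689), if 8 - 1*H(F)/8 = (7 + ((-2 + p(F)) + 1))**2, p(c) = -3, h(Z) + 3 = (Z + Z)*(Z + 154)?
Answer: 164549/70377 ≈ 2.3381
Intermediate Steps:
h(Z) = -3 + 2*Z*(154 + Z) (h(Z) = -3 + (Z + Z)*(Z + 154) = -3 + (2*Z)*(154 + Z) = -3 + 2*Z*(154 + Z))
H(F) = -8 (H(F) = 64 - 8*(7 + ((-2 - 3) + 1))**2 = 64 - 8*(7 + (-5 + 1))**2 = 64 - 8*(7 - 4)**2 = 64 - 8*3**2 = 64 - 8*9 = 64 - 72 = -8)
(H(90) + h(220))/(38688 + 31689) = (-8 + (-3 + 2*220**2 + 308*220))/(38688 + 31689) = (-8 + (-3 + 2*48400 + 67760))/70377 = (-8 + (-3 + 96800 + 67760))*(1/70377) = (-8 + 164557)*(1/70377) = 164549*(1/70377) = 164549/70377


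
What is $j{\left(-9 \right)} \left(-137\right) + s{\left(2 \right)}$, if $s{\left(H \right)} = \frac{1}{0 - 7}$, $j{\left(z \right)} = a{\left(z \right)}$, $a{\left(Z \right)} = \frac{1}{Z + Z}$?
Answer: $\frac{941}{126} \approx 7.4683$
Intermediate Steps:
$a{\left(Z \right)} = \frac{1}{2 Z}$
$j{\left(z \right)} = \frac{1}{2 z}$
$s{\left(H \right)} = - \frac{1}{7}$ ($s{\left(H \right)} = \frac{1}{-7} = - \frac{1}{7}$)
$j{\left(-9 \right)} \left(-137\right) + s{\left(2 \right)} = \frac{1}{2 \left(-9\right)} \left(-137\right) - \frac{1}{7} = \frac{1}{2} \left(- \frac{1}{9}\right) \left(-137\right) - \frac{1}{7} = \left(- \frac{1}{18}\right) \left(-137\right) - \frac{1}{7} = \frac{137}{18} - \frac{1}{7} = \frac{941}{126}$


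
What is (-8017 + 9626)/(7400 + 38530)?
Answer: 1609/45930 ≈ 0.035032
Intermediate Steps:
(-8017 + 9626)/(7400 + 38530) = 1609/45930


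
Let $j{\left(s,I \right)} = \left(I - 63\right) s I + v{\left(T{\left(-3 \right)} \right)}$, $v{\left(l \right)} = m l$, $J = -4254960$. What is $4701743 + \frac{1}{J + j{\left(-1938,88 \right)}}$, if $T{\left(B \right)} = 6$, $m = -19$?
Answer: $\frac{40052615848781}{8518674} \approx 4.7017 \cdot 10^{6}$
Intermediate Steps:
$v{\left(l \right)} = - 19 l$
$j{\left(s,I \right)} = -114 + I s \left(-63 + I\right)$ ($j{\left(s,I \right)} = \left(I - 63\right) s I - 114 = \left(-63 + I\right) s I - 114 = s \left(-63 + I\right) I - 114 = I s \left(-63 + I\right) - 114 = -114 + I s \left(-63 + I\right)$)
$4701743 + \frac{1}{J + j{\left(-1938,88 \right)}} = 4701743 + \frac{1}{-4254960 - \left(114 - 10744272 + 15007872\right)} = 4701743 + \frac{1}{-4254960 - 4263714} = 4701743 + \frac{1}{-8518674} = 4701743 - \frac{1}{8518674} = \frac{40052615848781}{8518674}$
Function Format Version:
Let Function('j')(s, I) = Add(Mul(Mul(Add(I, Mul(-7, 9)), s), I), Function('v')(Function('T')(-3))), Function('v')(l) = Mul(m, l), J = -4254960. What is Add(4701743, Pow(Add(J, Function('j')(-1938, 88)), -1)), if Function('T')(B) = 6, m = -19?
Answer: Rational(40052615848781, 8518674) ≈ 4.7017e+6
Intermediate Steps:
Function('v')(l) = Mul(-19, l)
Function('j')(s, I) = Add(-114, Mul(I, s, Add(-63, I))) (Function('j')(s, I) = Add(Mul(Mul(Add(I, Mul(-7, 9)), s), I), Mul(-19, 6)) = Add(Mul(Mul(Add(I, -63), s), I), -114) = Add(Mul(Mul(Add(-63, I), s), I), -114) = Add(Mul(Mul(s, Add(-63, I)), I), -114) = Add(Mul(I, s, Add(-63, I)), -114) = Add(-114, Mul(I, s, Add(-63, I))))
Add(4701743, Pow(Add(J, Function('j')(-1938, 88)), -1)) = Add(4701743, Pow(Add(-4254960, Add(-114, Mul(-1938, Pow(88, 2)), Mul(-63, 88, -1938))), -1)) = Add(4701743, Pow(Add(-4254960, Add(-114, Mul(-1938, 7744), 10744272)), -1)) = Add(4701743, Pow(Add(-4254960, Add(-114, -15007872, 10744272)), -1)) = Add(4701743, Pow(Add(-4254960, -4263714), -1)) = Add(4701743, Pow(-8518674, -1)) = Add(4701743, Rational(-1, 8518674)) = Rational(40052615848781, 8518674)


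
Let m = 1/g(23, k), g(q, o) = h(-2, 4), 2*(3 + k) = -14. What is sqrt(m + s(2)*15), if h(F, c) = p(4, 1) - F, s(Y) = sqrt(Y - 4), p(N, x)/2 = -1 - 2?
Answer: sqrt(-1 + 60*I*sqrt(2))/2 ≈ 3.2376 + 3.276*I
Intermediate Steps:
p(N, x) = -6 (p(N, x) = 2*(-1 - 2) = 2*(-3) = -6)
k = -10 (k = -3 + (1/2)*(-14) = -3 - 7 = -10)
s(Y) = sqrt(-4 + Y)
h(F, c) = -6 - F
g(q, o) = -4 (g(q, o) = -6 - 1*(-2) = -6 + 2 = -4)
m = -1/4 (m = 1/(-4) = -1/4 ≈ -0.25000)
sqrt(m + s(2)*15) = sqrt(-1/4 + sqrt(-4 + 2)*15) = sqrt(-1/4 + sqrt(-2)*15) = sqrt(-1/4 + (I*sqrt(2))*15) = sqrt(-1/4 + 15*I*sqrt(2))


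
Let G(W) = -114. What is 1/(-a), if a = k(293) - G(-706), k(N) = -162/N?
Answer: -293/33240 ≈ -0.0088147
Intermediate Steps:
a = 33240/293 (a = -162/293 - 1*(-114) = -162*1/293 + 114 = -162/293 + 114 = 33240/293 ≈ 113.45)
1/(-a) = 1/(-1*33240/293) = 1/(-33240/293) = -293/33240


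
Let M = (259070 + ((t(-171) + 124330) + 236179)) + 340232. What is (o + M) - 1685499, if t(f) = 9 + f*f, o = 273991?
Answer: -422447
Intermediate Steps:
t(f) = 9 + f²
M = 989061 (M = (259070 + (((9 + (-171)²) + 124330) + 236179)) + 340232 = (259070 + (((9 + 29241) + 124330) + 236179)) + 340232 = (259070 + ((29250 + 124330) + 236179)) + 340232 = (259070 + (153580 + 236179)) + 340232 = (259070 + 389759) + 340232 = 648829 + 340232 = 989061)
(o + M) - 1685499 = (273991 + 989061) - 1685499 = 1263052 - 1685499 = -422447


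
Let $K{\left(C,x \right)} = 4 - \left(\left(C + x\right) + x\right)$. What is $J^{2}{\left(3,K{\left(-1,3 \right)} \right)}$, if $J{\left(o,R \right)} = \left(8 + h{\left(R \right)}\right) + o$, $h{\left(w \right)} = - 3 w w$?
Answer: $64$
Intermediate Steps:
$h{\left(w \right)} = - 3 w^{2}$
$K{\left(C,x \right)} = 4 - C - 2 x$ ($K{\left(C,x \right)} = 4 - \left(C + 2 x\right) = 4 - C - 2 x$)
$J{\left(o,R \right)} = 8 + o - 3 R^{2}$ ($J{\left(o,R \right)} = \left(8 - 3 R^{2}\right) + o = 8 + o - 3 R^{2}$)
$J^{2}{\left(3,K{\left(-1,3 \right)} \right)} = \left(8 + 3 - 3 \left(4 - -1 - 6\right)^{2}\right)^{2} = \left(8 + 3 - 3 \left(4 + 1 - 6\right)^{2}\right)^{2} = \left(8 + 3 - 3 \left(-1\right)^{2}\right)^{2} = \left(8 + 3 - 3\right)^{2} = 8^{2} = 64$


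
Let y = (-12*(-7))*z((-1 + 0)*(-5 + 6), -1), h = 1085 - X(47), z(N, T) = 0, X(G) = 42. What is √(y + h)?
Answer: √1043 ≈ 32.296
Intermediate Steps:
h = 1043 (h = 1085 - 1*42 = 1085 - 42 = 1043)
y = 0 (y = -12*(-7)*0 = 84*0 = 0)
√(y + h) = √(0 + 1043) = √1043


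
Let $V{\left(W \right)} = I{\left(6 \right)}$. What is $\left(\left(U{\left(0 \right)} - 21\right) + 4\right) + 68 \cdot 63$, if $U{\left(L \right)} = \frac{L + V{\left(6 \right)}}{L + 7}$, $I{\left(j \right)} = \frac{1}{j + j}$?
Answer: $\frac{358429}{84} \approx 4267.0$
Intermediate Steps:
$I{\left(j \right)} = \frac{1}{2 j}$
$V{\left(W \right)} = \frac{1}{12}$ ($V{\left(W \right)} = \frac{1}{2 \cdot 6} = \frac{1}{2} \cdot \frac{1}{6} = \frac{1}{12}$)
$U{\left(L \right)} = \frac{\frac{1}{12} + L}{7 + L}$ ($U{\left(L \right)} = \frac{L + \frac{1}{12}}{L + 7} = \frac{\frac{1}{12} + L}{7 + L}$)
$\left(\left(U{\left(0 \right)} - 21\right) + 4\right) + 68 \cdot 63 = \left(\left(\frac{\frac{1}{12} + 0}{7 + 0} - 21\right) + 4\right) + 68 \cdot 63 = \left(\left(\frac{1}{7} \cdot \frac{1}{12} - 21\right) + 4\right) + 4284 = \left(\left(\frac{1}{84} - 21\right) + 4\right) + 4284 = \left(- \frac{1763}{84} + 4\right) + 4284 = - \frac{1427}{84} + 4284 = \frac{358429}{84}$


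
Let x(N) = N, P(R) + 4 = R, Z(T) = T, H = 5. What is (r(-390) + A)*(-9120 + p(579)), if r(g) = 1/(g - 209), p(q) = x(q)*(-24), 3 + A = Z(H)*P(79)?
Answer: -5128586232/599 ≈ -8.5619e+6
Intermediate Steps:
P(R) = -4 + R
A = 372 (A = -3 + 5*(-4 + 79) = -3 + 5*75 = -3 + 375 = 372)
p(q) = -24*q (p(q) = q*(-24) = -24*q)
r(g) = 1/(-209 + g)
(r(-390) + A)*(-9120 + p(579)) = (1/(-209 - 390) + 372)*(-9120 - 24*579) = (1/(-599) + 372)*(-9120 - 13896) = (-1/599 + 372)*(-23016) = (222827/599)*(-23016) = -5128586232/599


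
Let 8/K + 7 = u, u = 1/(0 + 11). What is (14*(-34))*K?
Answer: 10472/19 ≈ 551.16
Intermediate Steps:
u = 1/11 ≈ 0.090909
K = -22/19 (K = 8/(-7 + 1/11) = 8/(-76/11) = 8*(-11/76) = -22/19 ≈ -1.1579)
(14*(-34))*K = (14*(-34))*(-22/19) = -476*(-22/19) = 10472/19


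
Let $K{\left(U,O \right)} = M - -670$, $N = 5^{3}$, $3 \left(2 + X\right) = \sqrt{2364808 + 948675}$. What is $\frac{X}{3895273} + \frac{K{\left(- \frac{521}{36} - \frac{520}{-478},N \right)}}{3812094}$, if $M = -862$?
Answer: $- \frac{125919434}{2474857805277} + \frac{\sqrt{3313483}}{11685819} \approx 0.00010489$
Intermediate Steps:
$X = -2 + \frac{\sqrt{3313483}}{3}$ ($X = -2 + \frac{\sqrt{2364808 + 948675}}{3} = -2 + \frac{\sqrt{3313483}}{3} \approx 604.77$)
$N = 125$
$K{\left(U,O \right)} = -192$ ($K{\left(U,O \right)} = -862 - -670 = -862 + 670 = -192$)
$\frac{X}{3895273} + \frac{K{\left(- \frac{521}{36} - \frac{520}{-478},N \right)}}{3812094} = \frac{-2 + \frac{\sqrt{3313483}}{3}}{3895273} - \frac{192}{3812094} = \left(-2 + \frac{\sqrt{3313483}}{3}\right) \frac{1}{3895273} - \frac{32}{635349} = \left(- \frac{2}{3895273} + \frac{\sqrt{3313483}}{11685819}\right) - \frac{32}{635349} = - \frac{125919434}{2474857805277} + \frac{\sqrt{3313483}}{11685819}$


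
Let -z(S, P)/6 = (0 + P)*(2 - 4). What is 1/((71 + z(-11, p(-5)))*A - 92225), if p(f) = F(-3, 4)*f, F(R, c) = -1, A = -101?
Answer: -1/105456 ≈ -9.4826e-6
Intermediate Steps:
p(f) = -f
z(S, P) = 12*P (z(S, P) = -6*(0 + P)*(2 - 4) = -6*P*(-2) = -(-12)*P = 12*P)
1/((71 + z(-11, p(-5)))*A - 92225) = 1/((71 + 12*(-1*(-5)))*(-101) - 92225) = 1/((71 + 12*5)*(-101) - 92225) = 1/((71 + 60)*(-101) - 92225) = 1/(131*(-101) - 92225) = 1/(-13231 - 92225) = 1/(-105456) = -1/105456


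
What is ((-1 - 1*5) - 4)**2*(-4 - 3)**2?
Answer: 4900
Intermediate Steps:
((-1 - 1*5) - 4)**2*(-4 - 3)**2 = ((-1 - 5) - 4)**2*(-7)**2 = (-6 - 4)**2*49 = (-10)**2*49 = 100*49 = 4900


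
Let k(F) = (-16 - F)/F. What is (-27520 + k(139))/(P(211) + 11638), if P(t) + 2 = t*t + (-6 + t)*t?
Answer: -3825435/13818268 ≈ -0.27684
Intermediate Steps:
k(F) = (-16 - F)/F
P(t) = -2 + t² + t*(-6 + t) (P(t) = -2 + (t*t + (-6 + t)*t) = -2 + (t² + t*(-6 + t)) = -2 + t² + t*(-6 + t))
(-27520 + k(139))/(P(211) + 11638) = (-27520 + (-16 - 1*139)/139)/((-2 - 6*211 + 2*211²) + 11638) = (-27520 + (-16 - 139)/139)/((-2 - 1266 + 2*44521) + 11638) = (-27520 + (1/139)*(-155))/((-2 - 1266 + 89042) + 11638) = (-27520 - 155/139)/(87774 + 11638) = -3825435/139/99412 = -3825435/139*1/99412 = -3825435/13818268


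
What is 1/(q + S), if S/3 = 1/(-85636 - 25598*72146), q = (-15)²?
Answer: 2675029388/601881612299 ≈ 0.0044444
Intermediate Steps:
q = 225
S = -1/2675029388 (S = 3*(1/(-85636 - 25598*72146)) = 3*((1/72146)/(-111234)) = 3*(-1/111234*1/72146) = 3*(-1/8025088164) = -1/2675029388 ≈ -3.7383e-10)
1/(q + S) = 1/(225 - 1/2675029388) = 1/(601881612299/2675029388) = 2675029388/601881612299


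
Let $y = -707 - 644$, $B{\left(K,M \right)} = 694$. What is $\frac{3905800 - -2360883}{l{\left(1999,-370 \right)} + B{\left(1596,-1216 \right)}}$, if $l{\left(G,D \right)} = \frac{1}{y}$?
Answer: $\frac{8466288733}{937593} \approx 9029.8$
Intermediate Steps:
$y = -1351$ ($y = -707 - 644 = -1351$)
$l{\left(G,D \right)} = - \frac{1}{1351}$ ($l{\left(G,D \right)} = \frac{1}{-1351} = - \frac{1}{1351}$)
$\frac{3905800 - -2360883}{l{\left(1999,-370 \right)} + B{\left(1596,-1216 \right)}} = \frac{3905800 - -2360883}{- \frac{1}{1351} + 694} = \frac{3905800 + 2360883}{\frac{937593}{1351}} = 6266683 \cdot \frac{1351}{937593} = \frac{8466288733}{937593}$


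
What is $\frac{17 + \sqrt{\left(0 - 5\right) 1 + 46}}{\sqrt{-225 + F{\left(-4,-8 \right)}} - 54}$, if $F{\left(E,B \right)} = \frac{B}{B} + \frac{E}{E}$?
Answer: $- \frac{918}{3139} - \frac{54 \sqrt{41}}{3139} - \frac{17 i \sqrt{223}}{3139} - \frac{i \sqrt{9143}}{3139} \approx -0.4026 - 0.11134 i$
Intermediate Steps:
$F{\left(E,B \right)} = 2$ ($F{\left(E,B \right)} = 1 + 1 = 2$)
$\frac{17 + \sqrt{\left(0 - 5\right) 1 + 46}}{\sqrt{-225 + F{\left(-4,-8 \right)}} - 54} = \frac{17 + \sqrt{\left(0 - 5\right) 1 + 46}}{\sqrt{-225 + 2} - 54} = \frac{17 + \sqrt{\left(-5\right) 1 + 46}}{\sqrt{-223} - 54} = \frac{17 + \sqrt{-5 + 46}}{i \sqrt{223} - 54} = \frac{17 + \sqrt{41}}{-54 + i \sqrt{223}}$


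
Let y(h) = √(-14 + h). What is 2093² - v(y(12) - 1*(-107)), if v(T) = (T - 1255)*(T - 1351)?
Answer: 2952539 + 2392*I*√2 ≈ 2.9525e+6 + 3382.8*I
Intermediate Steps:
v(T) = (-1351 + T)*(-1255 + T) (v(T) = (-1255 + T)*(-1351 + T) = (-1351 + T)*(-1255 + T))
2093² - v(y(12) - 1*(-107)) = 2093² - (1695505 + (√(-14 + 12) - 1*(-107))² - 2606*(√(-14 + 12) - 1*(-107))) = 4380649 - (1695505 + (√(-2) + 107)² - 2606*(√(-2) + 107)) = 4380649 - (1695505 + (I*√2 + 107)² - 2606*(I*√2 + 107)) = 4380649 - (1695505 + (107 + I*√2)² - 2606*(107 + I*√2)) = 4380649 - (1695505 + (107 + I*√2)² + (-278842 - 2606*I*√2)) = 4380649 - (1416663 + (107 + I*√2)² - 2606*I*√2) = 4380649 + (-1416663 - (107 + I*√2)² + 2606*I*√2) = 2963986 - (107 + I*√2)² + 2606*I*√2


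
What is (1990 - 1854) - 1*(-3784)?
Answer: 3920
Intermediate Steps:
(1990 - 1854) - 1*(-3784) = 136 + 3784 = 3920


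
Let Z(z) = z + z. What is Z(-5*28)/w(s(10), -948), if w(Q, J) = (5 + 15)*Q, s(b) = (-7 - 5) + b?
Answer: 7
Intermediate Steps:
s(b) = -12 + b
w(Q, J) = 20*Q
Z(z) = 2*z
Z(-5*28)/w(s(10), -948) = (2*(-5*28))/((20*(-12 + 10))) = (2*(-140))/((20*(-2))) = -280/(-40) = -280*(-1/40) = 7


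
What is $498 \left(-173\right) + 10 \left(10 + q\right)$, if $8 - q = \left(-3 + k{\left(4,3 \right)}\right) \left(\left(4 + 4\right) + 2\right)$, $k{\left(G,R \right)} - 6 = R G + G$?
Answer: $-87874$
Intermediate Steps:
$k{\left(G,R \right)} = 6 + G + G R$ ($k{\left(G,R \right)} = 6 + \left(R G + G\right) = 6 + \left(G R + G\right) = 6 + \left(G + G R\right) = 6 + G + G R$)
$q = -182$ ($q = 8 - \left(-3 + \left(6 + 4 + 4 \cdot 3\right)\right) \left(\left(4 + 4\right) + 2\right) = 8 - \left(-3 + \left(6 + 4 + 12\right)\right) \left(8 + 2\right) = 8 - \left(-3 + 22\right) 10 = 8 - 19 \cdot 10 = 8 - 190 = -182$)
$498 \left(-173\right) + 10 \left(10 + q\right) = 498 \left(-173\right) + 10 \left(10 - 182\right) = -86154 + 10 \left(-172\right) = -86154 - 1720 = -87874$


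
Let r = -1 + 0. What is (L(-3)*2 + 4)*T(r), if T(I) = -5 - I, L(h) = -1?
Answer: -8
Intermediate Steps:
r = -1
(L(-3)*2 + 4)*T(r) = (-1*2 + 4)*(-5 - 1*(-1)) = (-2 + 4)*(-5 + 1) = 2*(-4) = -8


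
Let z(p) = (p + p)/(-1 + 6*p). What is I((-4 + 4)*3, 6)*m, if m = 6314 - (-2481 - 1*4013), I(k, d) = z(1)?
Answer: 25616/5 ≈ 5123.2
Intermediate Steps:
z(p) = 2*p/(-1 + 6*p) (z(p) = (2*p)/(-1 + 6*p) = 2*p/(-1 + 6*p))
I(k, d) = ⅖ (I(k, d) = 2*1/(-1 + 6*1) = 2*1/(-1 + 6) = 2*1/5 = 2*1*(⅕) = ⅖)
m = 12808 (m = 6314 - (-2481 - 4013) = 6314 - 1*(-6494) = 6314 + 6494 = 12808)
I((-4 + 4)*3, 6)*m = (⅖)*12808 = 25616/5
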